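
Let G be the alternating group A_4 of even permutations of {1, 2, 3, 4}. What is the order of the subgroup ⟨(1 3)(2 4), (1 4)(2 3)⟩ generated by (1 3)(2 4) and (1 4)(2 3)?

4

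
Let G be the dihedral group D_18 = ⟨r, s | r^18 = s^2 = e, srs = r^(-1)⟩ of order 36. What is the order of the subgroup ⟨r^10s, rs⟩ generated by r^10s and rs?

4

|⟨r^10s⟩| = 2 and |⟨rs⟩| = 2, so |H| is a multiple of lcm(2, 2) = 2 and divides |G| = 36.
Closing under the operation: H = {e, r^9, rs, r^10s}, so |H| = 4.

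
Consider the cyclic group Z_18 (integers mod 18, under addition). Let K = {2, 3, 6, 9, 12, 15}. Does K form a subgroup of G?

The identity 0 ∉ K, so K is not a subgroup.

No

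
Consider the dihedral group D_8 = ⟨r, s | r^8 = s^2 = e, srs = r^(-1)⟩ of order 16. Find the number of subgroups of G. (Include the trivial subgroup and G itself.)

19

|G| = 16, so by Lagrange every subgroup order divides 16. Divisors: 1, 2, 4, 8, 16.
Subgroups by order — order 1: 1; order 2: 9; order 4: 5; order 8: 3; order 16: 1.
Total: 1 + 9 + 5 + 3 + 1 = 19.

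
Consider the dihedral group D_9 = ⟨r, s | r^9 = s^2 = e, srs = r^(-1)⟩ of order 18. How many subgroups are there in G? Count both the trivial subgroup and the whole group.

|G| = 18, so by Lagrange every subgroup order divides 18. Divisors: 1, 2, 3, 6, 9, 18.
Subgroups by order — order 1: 1; order 2: 9; order 3: 1; order 6: 3; order 9: 1; order 18: 1.
Total: 1 + 9 + 1 + 3 + 1 + 1 = 16.

16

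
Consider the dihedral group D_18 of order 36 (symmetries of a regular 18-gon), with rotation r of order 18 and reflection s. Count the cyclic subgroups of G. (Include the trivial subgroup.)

Each element a generates a cyclic subgroup ⟨a⟩; distinct elements may generate the same one (a cyclic group of order d has φ(d) generators).
Cyclic subgroups by order — order 1: 1; order 2: 19; order 3: 1; order 6: 1; order 9: 1; order 18: 1.
Total: 24.

24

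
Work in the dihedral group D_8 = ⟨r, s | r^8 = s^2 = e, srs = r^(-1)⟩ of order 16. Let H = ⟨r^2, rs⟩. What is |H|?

|⟨r^2⟩| = 4 and |⟨rs⟩| = 2, so |H| is a multiple of lcm(4, 2) = 4 and divides |G| = 16.
Closing under the operation: H = {e, r^2, r^4, r^6, rs, r^3s, r^5s, r^7s}, so |H| = 8.

8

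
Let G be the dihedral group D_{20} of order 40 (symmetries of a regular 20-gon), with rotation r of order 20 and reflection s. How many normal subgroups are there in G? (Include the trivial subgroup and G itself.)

9

G has 48 subgroups. Checking conjugation-invariance by order — order 1: 1/1 normal; order 2: 1/21 normal; order 4: 1/11 normal; order 5: 1/1 normal; order 8: 0/5 normal; order 10: 1/5 normal; order 20: 3/3 normal; order 40: 1/1 normal.
Total normal subgroups: 9.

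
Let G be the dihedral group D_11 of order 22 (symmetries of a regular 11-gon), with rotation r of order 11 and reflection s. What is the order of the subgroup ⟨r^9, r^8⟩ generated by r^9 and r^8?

11

|⟨r^9⟩| = 11 and |⟨r^8⟩| = 11, so |H| is a multiple of lcm(11, 11) = 11 and divides |G| = 22.
Closing under the operation: H = {e, r, r^2, r^3, r^4, r^5, r^6, r^7, r^8, r^9, r^10}, so |H| = 11.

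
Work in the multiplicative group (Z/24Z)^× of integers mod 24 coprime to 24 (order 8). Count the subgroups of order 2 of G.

7

|G| = 8 and 2 | 8, so subgroups of order 2 are possible by Lagrange.
The subgroups of order 2 are: {1, 11}; {1, 13}; {1, 17}; {1, 19}; … (7 in all).
So G has 7 subgroups of order 2.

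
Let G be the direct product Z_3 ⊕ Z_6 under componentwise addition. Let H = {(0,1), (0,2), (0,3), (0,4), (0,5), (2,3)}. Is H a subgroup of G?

No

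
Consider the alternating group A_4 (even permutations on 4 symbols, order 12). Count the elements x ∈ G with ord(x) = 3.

8

The elements of order 3 are: (2 3 4), (2 4 3), (1 2 3), (1 2 4), (1 3 2), (1 3 4), (1 4 2), (1 4 3).
That's 8.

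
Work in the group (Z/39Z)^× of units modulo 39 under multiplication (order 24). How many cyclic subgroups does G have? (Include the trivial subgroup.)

12

Each element a generates a cyclic subgroup ⟨a⟩; distinct elements may generate the same one (a cyclic group of order d has φ(d) generators).
Cyclic subgroups by order — order 1: 1; order 2: 3; order 3: 1; order 4: 2; order 6: 3; order 12: 2.
Total: 12.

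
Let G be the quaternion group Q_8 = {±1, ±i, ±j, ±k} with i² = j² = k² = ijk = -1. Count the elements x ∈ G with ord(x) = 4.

The elements of order 4 are: i, -i, j, -j, k, -k.
That's 6.

6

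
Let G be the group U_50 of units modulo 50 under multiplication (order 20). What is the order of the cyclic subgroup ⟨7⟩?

4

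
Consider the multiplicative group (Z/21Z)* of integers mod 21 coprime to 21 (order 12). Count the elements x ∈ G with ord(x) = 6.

6

The elements of order 6 are: 2, 5, 10, 11, 17, 19.
That's 6.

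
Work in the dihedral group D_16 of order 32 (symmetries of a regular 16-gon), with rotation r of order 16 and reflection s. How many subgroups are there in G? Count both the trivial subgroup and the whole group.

|G| = 32, so by Lagrange every subgroup order divides 32. Divisors: 1, 2, 4, 8, 16, 32.
Subgroups by order — order 1: 1; order 2: 17; order 4: 9; order 8: 5; order 16: 3; order 32: 1.
Total: 1 + 17 + 9 + 5 + 3 + 1 = 36.

36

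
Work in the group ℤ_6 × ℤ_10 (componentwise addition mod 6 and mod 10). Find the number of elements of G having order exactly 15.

An element (a,b) has order lcm(ord(a), ord(b)); count pairs with lcm equal to 15.
Enumerating gives 8 such elements.

8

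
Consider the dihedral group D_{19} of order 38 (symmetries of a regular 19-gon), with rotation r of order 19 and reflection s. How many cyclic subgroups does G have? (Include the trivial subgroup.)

21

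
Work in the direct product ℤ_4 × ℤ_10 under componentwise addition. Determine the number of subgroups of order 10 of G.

3

|G| = 40 and 10 | 40, so subgroups of order 10 are possible by Lagrange.
The subgroups of order 10 are: {(0,0), (0,1), (0,2), (0,3), (0,4), (0,5), (0,6), (0,7), (0,8), (0,9)}; {(0,0), (0,2), (0,4), (0,6), (0,8), (2,0), (2,2), (2,4), (2,6), (2,8)}; {(0,0), (0,2), (0,4), (0,6), (0,8), (2,1), (2,3), (2,5), (2,7), (2,9)}.
So G has 3 subgroups of order 10.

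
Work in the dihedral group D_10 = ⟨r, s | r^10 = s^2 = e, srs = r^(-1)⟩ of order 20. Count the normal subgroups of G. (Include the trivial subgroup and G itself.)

7

G has 22 subgroups. Checking conjugation-invariance by order — order 1: 1/1 normal; order 2: 1/11 normal; order 4: 0/5 normal; order 5: 1/1 normal; order 10: 3/3 normal; order 20: 1/1 normal.
Total normal subgroups: 7.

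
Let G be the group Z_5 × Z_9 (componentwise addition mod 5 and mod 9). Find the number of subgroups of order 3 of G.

1

|G| = 45 and 3 | 45, so subgroups of order 3 are possible by Lagrange.
The subgroups of order 3 are: {(0,0), (0,3), (0,6)}.
So G has 1 subgroup of order 3.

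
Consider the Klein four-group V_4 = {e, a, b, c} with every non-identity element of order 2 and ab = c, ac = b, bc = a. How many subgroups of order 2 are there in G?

3

|G| = 4 and 2 | 4, so subgroups of order 2 are possible by Lagrange.
The subgroups of order 2 are: {e, a}; {e, b}; {e, c}.
So G has 3 subgroups of order 2.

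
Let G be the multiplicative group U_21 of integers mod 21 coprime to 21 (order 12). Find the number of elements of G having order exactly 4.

0

No element of G has order 4 (even though 4 | 12).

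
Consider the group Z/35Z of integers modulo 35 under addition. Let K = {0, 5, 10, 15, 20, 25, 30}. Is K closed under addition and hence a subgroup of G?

|K| = 7 divides |G| = 35, consistent with Lagrange.
K contains the identity, every element's inverse is in K, and K is closed under +: it is a subgroup.
In fact K = ⟨20⟩.

Yes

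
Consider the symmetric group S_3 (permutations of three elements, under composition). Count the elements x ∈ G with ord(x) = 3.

2

The elements of order 3 are: (1 2 3), (1 3 2).
That's 2.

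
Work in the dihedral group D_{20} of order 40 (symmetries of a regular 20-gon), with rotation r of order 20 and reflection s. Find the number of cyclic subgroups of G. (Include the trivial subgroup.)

26

A cyclic subgroup of order d is generated by each of its φ(d) elements of order d, so the cyclic subgroups of order d number (#elements of order d)/φ(d).
Cyclic subgroups by order — order 1: 1; order 2: 21; order 4: 1; order 5: 1; order 10: 1; order 20: 1.
Total: 26.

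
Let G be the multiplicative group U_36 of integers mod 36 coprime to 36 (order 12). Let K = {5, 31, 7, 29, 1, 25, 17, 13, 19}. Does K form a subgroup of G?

No

|K| = 9 does not divide |G| = 12, so by Lagrange K is not a subgroup.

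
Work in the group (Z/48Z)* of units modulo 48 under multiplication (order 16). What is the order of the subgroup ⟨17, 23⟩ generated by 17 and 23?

4

|⟨17⟩| = 2 and |⟨23⟩| = 2, so |H| is a multiple of lcm(2, 2) = 2 and divides |G| = 16.
Closing under the operation: H = {1, 7, 17, 23}, so |H| = 4.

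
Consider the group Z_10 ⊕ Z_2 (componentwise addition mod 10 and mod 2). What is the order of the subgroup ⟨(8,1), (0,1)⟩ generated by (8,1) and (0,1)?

10

|⟨(8,1)⟩| = 10 and |⟨(0,1)⟩| = 2, so |H| is a multiple of lcm(10, 2) = 10 and divides |G| = 20.
Closing under the operation: H = {(0,0), (0,1), (2,0), (2,1), (4,0), (4,1), (6,0), (6,1), (8,0), (8,1)}, so |H| = 10.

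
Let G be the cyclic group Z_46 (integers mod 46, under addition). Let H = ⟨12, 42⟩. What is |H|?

23

|⟨12⟩| = 23 and |⟨42⟩| = 23, so |H| is a multiple of lcm(23, 23) = 23 and divides |G| = 46.
Closing under the operation: H = {0, 2, 4, 6, 8, 10, 12, 14, 16, 18, 20, 22, 24, 26, 28, 30, 32, 34, 36, 38, 40, 42, 44}, so |H| = 23.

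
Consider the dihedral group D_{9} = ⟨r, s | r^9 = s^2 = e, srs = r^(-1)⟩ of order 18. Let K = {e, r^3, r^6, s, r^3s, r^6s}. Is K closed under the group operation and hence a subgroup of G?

|K| = 6 divides |G| = 18, consistent with Lagrange.
K contains the identity, every element's inverse is in K, and K is closed under ·: it is a subgroup.

Yes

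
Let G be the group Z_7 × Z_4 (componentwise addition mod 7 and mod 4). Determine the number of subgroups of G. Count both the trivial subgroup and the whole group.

6

|G| = 28, so by Lagrange every subgroup order divides 28. Divisors: 1, 2, 4, 7, 14, 28.
Subgroups by order — order 1: 1; order 2: 1; order 4: 1; order 7: 1; order 14: 1; order 28: 1.
Total: 1 + 1 + 1 + 1 + 1 + 1 = 6.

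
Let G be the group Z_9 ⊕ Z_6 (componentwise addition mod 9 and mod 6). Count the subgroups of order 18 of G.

|G| = 54 and 18 | 54, so subgroups of order 18 are possible by Lagrange.
The subgroups of order 18 are: {(0,0), (0,1), (0,2), (0,3), (0,4), (0,5), (3,0), (3,1), (3,2), (3,3), (3,4), (3,5), (6,0), (6,1), (6,2), (6,3), (6,4), (6,5)}; {(0,0), (0,3), (1,0), (1,3), (2,0), (2,3), (3,0), (3,3), (4,0), (4,3), (5,0), (5,3), (6,0), (6,3), (7,0), (7,3), (8,0), (8,3)}; {(0,0), (0,3), (1,1), (1,4), (2,2), (2,5), (3,0), (3,3), (4,1), (4,4), (5,2), (5,5), (6,0), (6,3), (7,1), (7,4), (8,2), (8,5)}; {(0,0), (0,3), (1,2), (1,5), (2,1), (2,4), (3,0), (3,3), (4,2), (4,5), (5,1), (5,4), (6,0), (6,3), (7,2), (7,5), (8,1), (8,4)}.
So G has 4 subgroups of order 18.

4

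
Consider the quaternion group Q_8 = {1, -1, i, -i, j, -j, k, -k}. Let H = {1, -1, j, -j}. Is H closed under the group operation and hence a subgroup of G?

|H| = 4 divides |G| = 8, consistent with Lagrange.
H contains the identity, every element's inverse is in H, and H is closed under ·: it is a subgroup.
In fact H = ⟨j⟩.

Yes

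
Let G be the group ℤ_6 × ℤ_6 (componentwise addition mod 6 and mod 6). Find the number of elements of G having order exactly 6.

24

An element (a,b) has order lcm(ord(a), ord(b)); count pairs with lcm equal to 6.
Enumerating gives 24 such elements.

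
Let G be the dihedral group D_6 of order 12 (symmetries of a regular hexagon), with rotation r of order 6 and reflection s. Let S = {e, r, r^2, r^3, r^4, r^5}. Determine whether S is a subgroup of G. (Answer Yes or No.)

|S| = 6 divides |G| = 12, consistent with Lagrange.
S contains the identity, every element's inverse is in S, and S is closed under ·: it is a subgroup.
In fact S = ⟨r^5⟩.

Yes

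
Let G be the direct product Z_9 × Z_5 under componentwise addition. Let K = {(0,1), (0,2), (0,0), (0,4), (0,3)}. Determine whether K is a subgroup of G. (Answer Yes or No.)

Yes

|K| = 5 divides |G| = 45, consistent with Lagrange.
K contains the identity, every element's inverse is in K, and K is closed under +: it is a subgroup.
In fact K = ⟨(0,1)⟩.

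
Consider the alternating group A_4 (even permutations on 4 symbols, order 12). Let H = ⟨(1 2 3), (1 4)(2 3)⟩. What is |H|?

|⟨(1 2 3)⟩| = 3 and |⟨(1 4)(2 3)⟩| = 2, so |H| is a multiple of lcm(3, 2) = 6 and divides |G| = 12.
Closing {(1 2 3), (1 4)(2 3)} under the group operation gives all of G, so |H| = 12.

12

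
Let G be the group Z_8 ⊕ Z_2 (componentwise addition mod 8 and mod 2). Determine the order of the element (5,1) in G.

The order of (5,1) in Z_8 × Z_2 is lcm(ord(5) in Z_8, ord(1) in Z_2).
ord(5) = 8 and ord(1) = 2, so |⟨(5,1)⟩| = lcm(8, 2) = 8.

8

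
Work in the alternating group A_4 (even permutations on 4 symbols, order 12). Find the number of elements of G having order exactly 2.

3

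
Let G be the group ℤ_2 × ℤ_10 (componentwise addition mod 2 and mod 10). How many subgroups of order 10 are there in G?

3

|G| = 20 and 10 | 20, so subgroups of order 10 are possible by Lagrange.
The subgroups of order 10 are: {(0,0), (0,1), (0,2), (0,3), (0,4), (0,5), (0,6), (0,7), (0,8), (0,9)}; {(0,0), (0,2), (0,4), (0,6), (0,8), (1,0), (1,2), (1,4), (1,6), (1,8)}; {(0,0), (0,2), (0,4), (0,6), (0,8), (1,1), (1,3), (1,5), (1,7), (1,9)}.
So G has 3 subgroups of order 10.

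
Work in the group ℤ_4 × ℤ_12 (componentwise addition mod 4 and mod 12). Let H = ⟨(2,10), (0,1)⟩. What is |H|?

24

|⟨(2,10)⟩| = 6 and |⟨(0,1)⟩| = 12, so |H| is a multiple of lcm(6, 12) = 12 and divides |G| = 48.
Closing under the operation: H = {(0,0), (0,1), (0,2), (0,3), (0,4), (0,5), (0,6), (0,7), (0,8), (0,9), (0,10), (0,11), (2,0), (2,1), (2,2), (2,3), (2,4), (2,5), (2,6), (2,7), (2,8), (2,9), (2,10), (2,11)}, so |H| = 24.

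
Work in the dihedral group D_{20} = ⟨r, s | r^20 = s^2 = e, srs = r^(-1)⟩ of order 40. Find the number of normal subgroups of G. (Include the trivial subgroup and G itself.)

G has 48 subgroups. Checking conjugation-invariance by order — order 1: 1/1 normal; order 2: 1/21 normal; order 4: 1/11 normal; order 5: 1/1 normal; order 8: 0/5 normal; order 10: 1/5 normal; order 20: 3/3 normal; order 40: 1/1 normal.
Total normal subgroups: 9.

9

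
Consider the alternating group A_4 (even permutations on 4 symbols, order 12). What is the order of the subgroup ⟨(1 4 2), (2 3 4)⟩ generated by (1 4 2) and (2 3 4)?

12

|⟨(1 4 2)⟩| = 3 and |⟨(2 3 4)⟩| = 3, so |H| is a multiple of lcm(3, 3) = 3 and divides |G| = 12.
Closing {(1 4 2), (2 3 4)} under the group operation gives all of G, so |H| = 12.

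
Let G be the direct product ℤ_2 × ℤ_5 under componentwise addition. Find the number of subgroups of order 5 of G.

|G| = 10 and 5 | 10, so subgroups of order 5 are possible by Lagrange.
The subgroups of order 5 are: {(0,0), (0,1), (0,2), (0,3), (0,4)}.
So G has 1 subgroup of order 5.

1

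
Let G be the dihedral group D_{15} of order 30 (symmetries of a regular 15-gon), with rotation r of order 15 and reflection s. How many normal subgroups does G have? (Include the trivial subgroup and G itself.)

5

G has 28 subgroups. Checking conjugation-invariance by order — order 1: 1/1 normal; order 2: 0/15 normal; order 3: 1/1 normal; order 5: 1/1 normal; order 6: 0/5 normal; order 10: 0/3 normal; order 15: 1/1 normal; order 30: 1/1 normal.
Total normal subgroups: 5.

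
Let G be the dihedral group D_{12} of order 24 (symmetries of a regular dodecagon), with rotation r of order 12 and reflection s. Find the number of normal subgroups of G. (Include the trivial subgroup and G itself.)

9

G has 34 subgroups. Checking conjugation-invariance by order — order 1: 1/1 normal; order 2: 1/13 normal; order 3: 1/1 normal; order 4: 1/7 normal; order 6: 1/5 normal; order 8: 0/3 normal; order 12: 3/3 normal; order 24: 1/1 normal.
Total normal subgroups: 9.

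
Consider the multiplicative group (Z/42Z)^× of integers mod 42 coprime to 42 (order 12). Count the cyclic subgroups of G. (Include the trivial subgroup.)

8

Group the elements of G by the cyclic subgroup they generate; each cyclic subgroup of order d accounts for φ(d) elements.
Cyclic subgroups by order — order 1: 1; order 2: 3; order 3: 1; order 6: 3.
Total: 8.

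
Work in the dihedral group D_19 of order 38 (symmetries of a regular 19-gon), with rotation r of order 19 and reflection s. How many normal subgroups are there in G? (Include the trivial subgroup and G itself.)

3

G has 22 subgroups. Checking conjugation-invariance by order — order 1: 1/1 normal; order 2: 0/19 normal; order 19: 1/1 normal; order 38: 1/1 normal.
Total normal subgroups: 3.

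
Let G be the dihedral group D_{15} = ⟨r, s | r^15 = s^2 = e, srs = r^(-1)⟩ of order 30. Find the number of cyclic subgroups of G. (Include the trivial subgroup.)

19

A cyclic subgroup of order d is generated by each of its φ(d) elements of order d, so the cyclic subgroups of order d number (#elements of order d)/φ(d).
Cyclic subgroups by order — order 1: 1; order 2: 15; order 3: 1; order 5: 1; order 15: 1.
Total: 19.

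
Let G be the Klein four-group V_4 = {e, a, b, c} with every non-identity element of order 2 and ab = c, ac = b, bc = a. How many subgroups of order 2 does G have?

3

|G| = 4 and 2 | 4, so subgroups of order 2 are possible by Lagrange.
The subgroups of order 2 are: {e, a}; {e, b}; {e, c}.
So G has 3 subgroups of order 2.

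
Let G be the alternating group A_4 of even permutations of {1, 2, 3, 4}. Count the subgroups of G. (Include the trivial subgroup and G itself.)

10

|G| = 12, so by Lagrange every subgroup order divides 12. Divisors: 1, 2, 3, 4, 6, 12.
Subgroups by order — order 1: 1; order 2: 3; order 3: 4; order 4: 1; order 6: 0; order 12: 1.
Total: 1 + 3 + 4 + 1 + 0 + 1 = 10.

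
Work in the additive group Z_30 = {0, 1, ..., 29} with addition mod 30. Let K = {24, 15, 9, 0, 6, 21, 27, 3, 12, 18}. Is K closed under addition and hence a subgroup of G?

|K| = 10 divides |G| = 30, consistent with Lagrange.
K contains the identity, every element's inverse is in K, and K is closed under +: it is a subgroup.
In fact K = ⟨3⟩.

Yes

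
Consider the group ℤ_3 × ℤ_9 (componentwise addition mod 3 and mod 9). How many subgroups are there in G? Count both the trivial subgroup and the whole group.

|G| = 27, so by Lagrange every subgroup order divides 27. Divisors: 1, 3, 9, 27.
Subgroups by order — order 1: 1; order 3: 4; order 9: 4; order 27: 1.
Total: 1 + 4 + 4 + 1 = 10.

10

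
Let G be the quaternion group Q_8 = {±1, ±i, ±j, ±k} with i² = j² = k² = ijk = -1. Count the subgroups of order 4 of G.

|G| = 8 and 4 | 8, so subgroups of order 4 are possible by Lagrange.
The subgroups of order 4 are: {1, -1, i, -i}; {1, -1, j, -j}; {1, -1, k, -k}.
So G has 3 subgroups of order 4.

3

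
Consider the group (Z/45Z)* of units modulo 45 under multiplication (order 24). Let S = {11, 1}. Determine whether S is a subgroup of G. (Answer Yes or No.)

11 ∈ S but its inverse 41 ∉ S, so S is not a subgroup.

No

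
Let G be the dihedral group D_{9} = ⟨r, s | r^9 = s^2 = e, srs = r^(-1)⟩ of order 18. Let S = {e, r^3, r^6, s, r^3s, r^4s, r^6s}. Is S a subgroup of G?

No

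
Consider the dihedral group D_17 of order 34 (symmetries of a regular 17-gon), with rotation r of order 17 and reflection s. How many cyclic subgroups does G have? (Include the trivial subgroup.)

19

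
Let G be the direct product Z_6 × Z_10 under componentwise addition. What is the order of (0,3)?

The order of (0,3) in Z_6 × Z_10 is lcm(ord(0) in Z_6, ord(3) in Z_10).
ord(0) = 1 and ord(3) = 10, so |⟨(0,3)⟩| = lcm(1, 10) = 10.

10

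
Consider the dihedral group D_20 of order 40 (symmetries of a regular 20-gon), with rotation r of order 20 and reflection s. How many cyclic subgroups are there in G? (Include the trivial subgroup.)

Each element a generates a cyclic subgroup ⟨a⟩; distinct elements may generate the same one (a cyclic group of order d has φ(d) generators).
Cyclic subgroups by order — order 1: 1; order 2: 21; order 4: 1; order 5: 1; order 10: 1; order 20: 1.
Total: 26.

26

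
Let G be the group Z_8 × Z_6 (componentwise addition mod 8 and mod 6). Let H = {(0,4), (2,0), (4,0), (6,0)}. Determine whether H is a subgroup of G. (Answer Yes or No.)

No

The identity (0,0) ∉ H, so H is not a subgroup.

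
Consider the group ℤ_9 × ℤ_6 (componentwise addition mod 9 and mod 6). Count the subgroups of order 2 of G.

1

|G| = 54 and 2 | 54, so subgroups of order 2 are possible by Lagrange.
The subgroups of order 2 are: {(0,0), (0,3)}.
So G has 1 subgroup of order 2.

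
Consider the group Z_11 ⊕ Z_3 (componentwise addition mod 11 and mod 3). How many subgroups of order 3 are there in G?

1

|G| = 33 and 3 | 33, so subgroups of order 3 are possible by Lagrange.
The subgroups of order 3 are: {(0,0), (0,1), (0,2)}.
So G has 1 subgroup of order 3.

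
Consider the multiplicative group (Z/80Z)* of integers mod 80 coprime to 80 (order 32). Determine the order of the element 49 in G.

Compute successive powers of 49 mod 80: 49, 1; 49^2 ≡ 1 (mod 80).
So |⟨49⟩| = 2.

2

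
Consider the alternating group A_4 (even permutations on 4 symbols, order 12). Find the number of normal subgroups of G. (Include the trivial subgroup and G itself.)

G has 10 subgroups. Checking conjugation-invariance by order — order 1: 1/1 normal; order 2: 0/3 normal; order 3: 0/4 normal; order 4: 1/1 normal; order 12: 1/1 normal.
Total normal subgroups: 3.

3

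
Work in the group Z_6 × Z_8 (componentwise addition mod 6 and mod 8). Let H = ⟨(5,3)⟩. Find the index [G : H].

|⟨(5,3)⟩| = 24 and |G| = 48.
By Lagrange, [G : H] = |G|/|H| = 48/24 = 2.

2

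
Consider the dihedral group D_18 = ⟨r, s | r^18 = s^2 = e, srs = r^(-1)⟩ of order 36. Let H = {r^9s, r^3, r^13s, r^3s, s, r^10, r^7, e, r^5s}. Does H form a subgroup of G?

No

r^7 ∈ H but its inverse r^11 ∉ H, so H is not a subgroup.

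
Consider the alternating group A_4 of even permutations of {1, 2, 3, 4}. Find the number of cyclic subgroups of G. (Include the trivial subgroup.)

A cyclic subgroup of order d is generated by each of its φ(d) elements of order d, so the cyclic subgroups of order d number (#elements of order d)/φ(d).
Cyclic subgroups by order — order 1: 1; order 2: 3; order 3: 4.
Total: 8.

8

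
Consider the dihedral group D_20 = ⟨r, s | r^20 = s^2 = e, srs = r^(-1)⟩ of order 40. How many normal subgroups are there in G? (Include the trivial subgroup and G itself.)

G has 48 subgroups. Checking conjugation-invariance by order — order 1: 1/1 normal; order 2: 1/21 normal; order 4: 1/11 normal; order 5: 1/1 normal; order 8: 0/5 normal; order 10: 1/5 normal; order 20: 3/3 normal; order 40: 1/1 normal.
Total normal subgroups: 9.

9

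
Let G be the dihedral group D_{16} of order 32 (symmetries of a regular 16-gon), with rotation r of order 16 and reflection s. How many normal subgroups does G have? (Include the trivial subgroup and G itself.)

8

G has 36 subgroups. Checking conjugation-invariance by order — order 1: 1/1 normal; order 2: 1/17 normal; order 4: 1/9 normal; order 8: 1/5 normal; order 16: 3/3 normal; order 32: 1/1 normal.
Total normal subgroups: 8.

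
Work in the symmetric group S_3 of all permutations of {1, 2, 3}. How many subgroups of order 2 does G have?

|G| = 6 and 2 | 6, so subgroups of order 2 are possible by Lagrange.
The subgroups of order 2 are: {e, (1 2)}; {e, (1 3)}; {e, (2 3)}.
So G has 3 subgroups of order 2.

3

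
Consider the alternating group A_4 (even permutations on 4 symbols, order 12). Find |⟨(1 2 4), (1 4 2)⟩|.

3

|⟨(1 2 4)⟩| = 3 and |⟨(1 4 2)⟩| = 3, so |H| is a multiple of lcm(3, 3) = 3 and divides |G| = 12.
Closing under the operation: H = {e, (1 2 4), (1 4 2)}, so |H| = 3.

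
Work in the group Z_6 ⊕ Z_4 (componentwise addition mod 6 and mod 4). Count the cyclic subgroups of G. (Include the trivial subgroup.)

12

Each element a generates a cyclic subgroup ⟨a⟩; distinct elements may generate the same one (a cyclic group of order d has φ(d) generators).
Cyclic subgroups by order — order 1: 1; order 2: 3; order 3: 1; order 4: 2; order 6: 3; order 12: 2.
Total: 12.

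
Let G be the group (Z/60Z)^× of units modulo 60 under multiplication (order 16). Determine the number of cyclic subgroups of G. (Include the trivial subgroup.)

12

Group the elements of G by the cyclic subgroup they generate; each cyclic subgroup of order d accounts for φ(d) elements.
Cyclic subgroups by order — order 1: 1; order 2: 7; order 4: 4.
Total: 12.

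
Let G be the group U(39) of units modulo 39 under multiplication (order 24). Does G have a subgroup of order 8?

Yes

8 | 24. A subgroup of order 8 is {1, 5, 8, 14, 25, 31, 34, 38}.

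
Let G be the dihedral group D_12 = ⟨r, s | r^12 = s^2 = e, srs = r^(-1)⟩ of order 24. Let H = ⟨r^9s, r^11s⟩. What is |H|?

|⟨r^9s⟩| = 2 and |⟨r^11s⟩| = 2, so |H| is a multiple of lcm(2, 2) = 2 and divides |G| = 24.
Closing under the operation: H = {e, r^2, r^4, r^6, r^8, r^10, rs, r^3s, r^5s, r^7s, r^9s, r^11s}, so |H| = 12.

12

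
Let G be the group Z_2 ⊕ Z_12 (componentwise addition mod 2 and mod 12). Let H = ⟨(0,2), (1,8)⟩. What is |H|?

12

|⟨(0,2)⟩| = 6 and |⟨(1,8)⟩| = 6, so |H| is a multiple of lcm(6, 6) = 6 and divides |G| = 24.
Closing under the operation: H = {(0,0), (0,2), (0,4), (0,6), (0,8), (0,10), (1,0), (1,2), (1,4), (1,6), (1,8), (1,10)}, so |H| = 12.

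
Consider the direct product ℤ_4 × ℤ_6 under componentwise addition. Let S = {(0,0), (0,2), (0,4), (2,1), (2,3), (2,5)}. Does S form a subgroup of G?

|S| = 6 divides |G| = 24, consistent with Lagrange.
S contains the identity, every element's inverse is in S, and S is closed under +: it is a subgroup.
In fact S = ⟨(2,1)⟩.

Yes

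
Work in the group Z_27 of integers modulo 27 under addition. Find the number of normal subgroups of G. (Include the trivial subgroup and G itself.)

4

G is abelian, so every subgroup is normal.
G has 4 subgroups in total, hence 4 normal subgroups.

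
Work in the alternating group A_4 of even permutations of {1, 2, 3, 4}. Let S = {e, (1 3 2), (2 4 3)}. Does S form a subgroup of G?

(2 4 3) ∈ S but its inverse (2 3 4) ∉ S, so S is not a subgroup.

No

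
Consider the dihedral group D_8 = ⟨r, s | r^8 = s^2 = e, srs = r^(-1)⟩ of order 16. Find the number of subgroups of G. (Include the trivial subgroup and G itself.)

|G| = 16, so by Lagrange every subgroup order divides 16. Divisors: 1, 2, 4, 8, 16.
Subgroups by order — order 1: 1; order 2: 9; order 4: 5; order 8: 3; order 16: 1.
Total: 1 + 9 + 5 + 3 + 1 = 19.

19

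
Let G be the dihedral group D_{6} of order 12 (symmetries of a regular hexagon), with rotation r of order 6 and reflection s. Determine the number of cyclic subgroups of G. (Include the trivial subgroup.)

10

Group the elements of G by the cyclic subgroup they generate; each cyclic subgroup of order d accounts for φ(d) elements.
Cyclic subgroups by order — order 1: 1; order 2: 7; order 3: 1; order 6: 1.
Total: 10.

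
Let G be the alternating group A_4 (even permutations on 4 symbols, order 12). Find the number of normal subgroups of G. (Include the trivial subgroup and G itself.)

3

G has 10 subgroups. Checking conjugation-invariance by order — order 1: 1/1 normal; order 2: 0/3 normal; order 3: 0/4 normal; order 4: 1/1 normal; order 12: 1/1 normal.
Total normal subgroups: 3.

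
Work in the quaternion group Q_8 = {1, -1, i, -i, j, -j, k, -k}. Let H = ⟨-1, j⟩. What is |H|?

4

|⟨-1⟩| = 2 and |⟨j⟩| = 4, so |H| is a multiple of lcm(2, 4) = 4 and divides |G| = 8.
Closing under the operation: H = {1, -1, j, -j}, so |H| = 4.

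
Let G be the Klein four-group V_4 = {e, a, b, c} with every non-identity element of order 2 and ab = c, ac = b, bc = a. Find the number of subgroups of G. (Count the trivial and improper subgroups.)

|G| = 4, so by Lagrange every subgroup order divides 4. Divisors: 1, 2, 4.
Subgroups by order — order 1: 1; order 2: 3; order 4: 1.
Total: 1 + 3 + 1 = 5.

5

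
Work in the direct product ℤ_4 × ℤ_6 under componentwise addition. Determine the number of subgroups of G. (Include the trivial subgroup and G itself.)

|G| = 24, so by Lagrange every subgroup order divides 24. Divisors: 1, 2, 3, 4, 6, 8, 12, 24.
Subgroups by order — order 1: 1; order 2: 3; order 3: 1; order 4: 3; order 6: 3; order 8: 1; order 12: 3; order 24: 1.
Total: 1 + 3 + 1 + 3 + 3 + 1 + 3 + 1 = 16.

16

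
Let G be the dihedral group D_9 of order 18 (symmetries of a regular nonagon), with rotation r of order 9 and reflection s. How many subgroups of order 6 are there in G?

|G| = 18 and 6 | 18, so subgroups of order 6 are possible by Lagrange.
The subgroups of order 6 are: {e, r^3, r^6, r^2s, r^5s, r^8s}; {e, r^3, r^6, s, r^3s, r^6s}; {e, r^3, r^6, rs, r^4s, r^7s}.
So G has 3 subgroups of order 6.

3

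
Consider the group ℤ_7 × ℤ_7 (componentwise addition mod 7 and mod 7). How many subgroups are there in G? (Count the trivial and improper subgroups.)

10

|G| = 49, so by Lagrange every subgroup order divides 49. Divisors: 1, 7, 49.
Subgroups by order — order 1: 1; order 7: 8; order 49: 1.
Total: 1 + 8 + 1 = 10.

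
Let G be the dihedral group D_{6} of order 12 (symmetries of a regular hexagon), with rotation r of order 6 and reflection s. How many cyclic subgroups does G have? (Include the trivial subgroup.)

10

A cyclic subgroup of order d is generated by each of its φ(d) elements of order d, so the cyclic subgroups of order d number (#elements of order d)/φ(d).
Cyclic subgroups by order — order 1: 1; order 2: 7; order 3: 1; order 6: 1.
Total: 10.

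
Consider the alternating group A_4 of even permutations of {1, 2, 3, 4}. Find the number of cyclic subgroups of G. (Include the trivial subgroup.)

8

Each element a generates a cyclic subgroup ⟨a⟩; distinct elements may generate the same one (a cyclic group of order d has φ(d) generators).
Cyclic subgroups by order — order 1: 1; order 2: 3; order 3: 4.
Total: 8.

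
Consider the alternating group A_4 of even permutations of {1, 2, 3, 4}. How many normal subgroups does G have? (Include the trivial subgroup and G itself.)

3

G has 10 subgroups. Checking conjugation-invariance by order — order 1: 1/1 normal; order 2: 0/3 normal; order 3: 0/4 normal; order 4: 1/1 normal; order 12: 1/1 normal.
Total normal subgroups: 3.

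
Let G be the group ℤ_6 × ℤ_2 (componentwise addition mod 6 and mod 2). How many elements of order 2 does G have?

3

An element (a,b) has order lcm(ord(a), ord(b)); count pairs with lcm equal to 2.
Enumerating gives 3 such elements.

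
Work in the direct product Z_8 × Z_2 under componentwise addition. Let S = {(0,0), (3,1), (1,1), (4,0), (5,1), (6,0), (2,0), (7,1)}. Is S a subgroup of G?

|S| = 8 divides |G| = 16, consistent with Lagrange.
S contains the identity, every element's inverse is in S, and S is closed under +: it is a subgroup.
In fact S = ⟨(7,1)⟩.

Yes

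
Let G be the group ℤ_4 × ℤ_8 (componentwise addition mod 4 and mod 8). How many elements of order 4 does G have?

12

An element (a,b) has order lcm(ord(a), ord(b)); count pairs with lcm equal to 4.
Enumerating gives 12 such elements.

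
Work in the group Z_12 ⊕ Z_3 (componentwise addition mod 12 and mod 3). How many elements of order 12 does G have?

An element (a,b) has order lcm(ord(a), ord(b)); count pairs with lcm equal to 12.
Enumerating gives 16 such elements.

16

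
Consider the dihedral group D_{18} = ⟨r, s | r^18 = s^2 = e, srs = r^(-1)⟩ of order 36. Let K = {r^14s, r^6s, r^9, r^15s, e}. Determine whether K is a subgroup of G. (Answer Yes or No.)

No

|K| = 5 does not divide |G| = 36, so by Lagrange K is not a subgroup.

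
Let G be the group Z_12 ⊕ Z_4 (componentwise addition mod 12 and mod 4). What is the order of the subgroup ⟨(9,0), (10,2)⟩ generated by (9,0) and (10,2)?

24

|⟨(9,0)⟩| = 4 and |⟨(10,2)⟩| = 6, so |H| is a multiple of lcm(4, 6) = 12 and divides |G| = 48.
Closing under the operation: H = {(0,0), (0,2), (1,0), (1,2), (2,0), (2,2), (3,0), (3,2), (4,0), (4,2), (5,0), (5,2), (6,0), (6,2), (7,0), (7,2), (8,0), (8,2), (9,0), (9,2), (10,0), (10,2), (11,0), (11,2)}, so |H| = 24.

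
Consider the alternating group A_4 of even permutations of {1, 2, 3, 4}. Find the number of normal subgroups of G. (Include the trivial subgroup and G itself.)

G has 10 subgroups. Checking conjugation-invariance by order — order 1: 1/1 normal; order 2: 0/3 normal; order 3: 0/4 normal; order 4: 1/1 normal; order 12: 1/1 normal.
Total normal subgroups: 3.

3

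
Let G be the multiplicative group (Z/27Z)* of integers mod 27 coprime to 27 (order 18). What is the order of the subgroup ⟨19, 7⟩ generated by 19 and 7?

9

|⟨19⟩| = 3 and |⟨7⟩| = 9, so |H| is a multiple of lcm(3, 9) = 9 and divides |G| = 18.
Closing under the operation: H = {1, 4, 7, 10, 13, 16, 19, 22, 25}, so |H| = 9.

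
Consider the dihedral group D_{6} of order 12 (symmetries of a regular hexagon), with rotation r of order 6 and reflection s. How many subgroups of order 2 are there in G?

7

|G| = 12 and 2 | 12, so subgroups of order 2 are possible by Lagrange.
The subgroups of order 2 are: {e, r^2s}; {e, r^3}; {e, r^3s}; {e, r^4s}; … (7 in all).
So G has 7 subgroups of order 2.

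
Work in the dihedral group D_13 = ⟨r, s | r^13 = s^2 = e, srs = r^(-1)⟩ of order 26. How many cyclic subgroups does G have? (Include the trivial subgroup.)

A cyclic subgroup of order d is generated by each of its φ(d) elements of order d, so the cyclic subgroups of order d number (#elements of order d)/φ(d).
Cyclic subgroups by order — order 1: 1; order 2: 13; order 13: 1.
Total: 15.

15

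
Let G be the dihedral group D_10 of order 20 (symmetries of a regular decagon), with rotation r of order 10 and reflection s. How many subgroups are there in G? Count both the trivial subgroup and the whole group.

22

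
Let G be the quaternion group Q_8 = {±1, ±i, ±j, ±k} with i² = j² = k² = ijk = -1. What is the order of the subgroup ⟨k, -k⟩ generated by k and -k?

4

|⟨k⟩| = 4 and |⟨-k⟩| = 4, so |H| is a multiple of lcm(4, 4) = 4 and divides |G| = 8.
Closing under the operation: H = {1, -1, k, -k}, so |H| = 4.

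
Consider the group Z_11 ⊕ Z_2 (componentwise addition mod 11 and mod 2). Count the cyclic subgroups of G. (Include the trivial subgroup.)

4

Group the elements of G by the cyclic subgroup they generate; each cyclic subgroup of order d accounts for φ(d) elements.
Cyclic subgroups by order — order 1: 1; order 2: 1; order 11: 1; order 22: 1.
Total: 4.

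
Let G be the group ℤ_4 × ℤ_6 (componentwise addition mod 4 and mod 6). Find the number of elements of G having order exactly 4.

An element (a,b) has order lcm(ord(a), ord(b)); count pairs with lcm equal to 4.
Enumerating gives 4 such elements.

4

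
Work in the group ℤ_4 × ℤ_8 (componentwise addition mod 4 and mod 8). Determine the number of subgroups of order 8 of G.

7

|G| = 32 and 8 | 32, so subgroups of order 8 are possible by Lagrange.
The subgroups of order 8 are: {(0,0), (0,1), (0,2), (0,3), (0,4), (0,5), (0,6), (0,7)}; {(0,0), (0,2), (0,4), (0,6), (2,0), (2,2), (2,4), (2,6)}; {(0,0), (0,2), (0,4), (0,6), (2,1), (2,3), (2,5), (2,7)}; {(0,0), (0,4), (1,0), (1,4), (2,0), (2,4), (3,0), (3,4)}; … (7 in all).
So G has 7 subgroups of order 8.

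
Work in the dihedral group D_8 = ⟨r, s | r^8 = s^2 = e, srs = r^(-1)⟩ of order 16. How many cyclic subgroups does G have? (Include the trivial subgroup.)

A cyclic subgroup of order d is generated by each of its φ(d) elements of order d, so the cyclic subgroups of order d number (#elements of order d)/φ(d).
Cyclic subgroups by order — order 1: 1; order 2: 9; order 4: 1; order 8: 1.
Total: 12.

12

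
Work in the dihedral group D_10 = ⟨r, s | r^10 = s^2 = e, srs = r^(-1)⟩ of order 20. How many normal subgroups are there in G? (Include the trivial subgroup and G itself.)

G has 22 subgroups. Checking conjugation-invariance by order — order 1: 1/1 normal; order 2: 1/11 normal; order 4: 0/5 normal; order 5: 1/1 normal; order 10: 3/3 normal; order 20: 1/1 normal.
Total normal subgroups: 7.

7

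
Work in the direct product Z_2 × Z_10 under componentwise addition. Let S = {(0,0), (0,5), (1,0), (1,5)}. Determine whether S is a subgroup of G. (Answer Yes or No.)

Yes

|S| = 4 divides |G| = 20, consistent with Lagrange.
S contains the identity, every element's inverse is in S, and S is closed under +: it is a subgroup.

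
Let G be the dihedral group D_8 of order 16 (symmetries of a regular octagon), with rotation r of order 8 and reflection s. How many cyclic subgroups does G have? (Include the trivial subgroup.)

12

A cyclic subgroup of order d is generated by each of its φ(d) elements of order d, so the cyclic subgroups of order d number (#elements of order d)/φ(d).
Cyclic subgroups by order — order 1: 1; order 2: 9; order 4: 1; order 8: 1.
Total: 12.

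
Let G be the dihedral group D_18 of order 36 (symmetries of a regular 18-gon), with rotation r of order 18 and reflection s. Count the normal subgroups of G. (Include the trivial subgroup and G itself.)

G has 45 subgroups. Checking conjugation-invariance by order — order 1: 1/1 normal; order 2: 1/19 normal; order 3: 1/1 normal; order 4: 0/9 normal; order 6: 1/7 normal; order 9: 1/1 normal; order 12: 0/3 normal; order 18: 3/3 normal; order 36: 1/1 normal.
Total normal subgroups: 9.

9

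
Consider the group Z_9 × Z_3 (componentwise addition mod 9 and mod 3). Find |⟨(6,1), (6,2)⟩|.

|⟨(6,1)⟩| = 3 and |⟨(6,2)⟩| = 3, so |H| is a multiple of lcm(3, 3) = 3 and divides |G| = 27.
Closing under the operation: H = {(0,0), (0,1), (0,2), (3,0), (3,1), (3,2), (6,0), (6,1), (6,2)}, so |H| = 9.

9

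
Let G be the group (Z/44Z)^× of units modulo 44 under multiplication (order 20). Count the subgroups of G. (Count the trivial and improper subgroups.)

10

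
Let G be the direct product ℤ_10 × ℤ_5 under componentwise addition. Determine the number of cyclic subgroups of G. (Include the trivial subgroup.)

14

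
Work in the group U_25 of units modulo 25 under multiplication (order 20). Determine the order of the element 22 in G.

20

Compute successive powers of 22 mod 25: 22, 9, 23, 6, 7, 4, 13, 11, …; 22^20 ≡ 1 (mod 25).
So |⟨22⟩| = 20.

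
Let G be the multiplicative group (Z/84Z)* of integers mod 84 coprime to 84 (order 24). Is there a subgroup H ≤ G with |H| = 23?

No

23 does not divide |G| = 24, so by Lagrange no subgroup of order 23 exists.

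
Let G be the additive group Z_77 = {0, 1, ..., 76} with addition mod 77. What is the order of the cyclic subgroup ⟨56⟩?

In Z_77, the order of an element a is n/gcd(a, n).
gcd(56, 77) = 7, so |⟨56⟩| = 77/7 = 11.

11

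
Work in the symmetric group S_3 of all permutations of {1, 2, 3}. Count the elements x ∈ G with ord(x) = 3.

The elements of order 3 are: (1 2 3), (1 3 2).
That's 2.

2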